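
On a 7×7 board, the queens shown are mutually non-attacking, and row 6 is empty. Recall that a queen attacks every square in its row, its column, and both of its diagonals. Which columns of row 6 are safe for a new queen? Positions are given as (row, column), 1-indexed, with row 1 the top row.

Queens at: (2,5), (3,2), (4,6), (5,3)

(2,5) attacks row 6 at column 5 and diagonals 1.
(3,2) attacks row 6 at column 2 and diagonals 5.
(4,6) attacks row 6 at column 6 and diagonals 4.
(5,3) attacks row 6 at column 3 and diagonals 2, 4.
Attacked columns: {1, 2, 3, 4, 5, 6}. Safe: {7}.

columns 7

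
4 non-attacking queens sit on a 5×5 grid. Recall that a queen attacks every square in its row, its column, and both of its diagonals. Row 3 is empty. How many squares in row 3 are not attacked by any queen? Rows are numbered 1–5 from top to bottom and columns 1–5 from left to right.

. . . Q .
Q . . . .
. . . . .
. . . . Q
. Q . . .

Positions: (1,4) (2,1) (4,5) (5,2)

(1,4) attacks row 3 at column 4 and diagonals 2.
(2,1) attacks row 3 at column 1 and diagonals 2.
(4,5) attacks row 3 at column 5 and diagonals 4.
(5,2) attacks row 3 at column 2 and diagonals 4.
Attacked columns: {1, 2, 4, 5}. Safe: {3}.

1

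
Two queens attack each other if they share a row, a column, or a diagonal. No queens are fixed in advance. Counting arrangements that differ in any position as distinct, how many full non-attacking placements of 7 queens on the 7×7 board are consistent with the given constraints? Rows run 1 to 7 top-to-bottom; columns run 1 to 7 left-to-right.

Branch on row 1: col 1 → 4; col 2 → 7; col 3 → 6; col 4 → 6; col 5 → 6; col 6 → 7; col 7 → 4.
Sum: 4 + 7 + 6 + 6 + 6 + 7 + 4 = 40.
(This is the classic 7-queens count.)

40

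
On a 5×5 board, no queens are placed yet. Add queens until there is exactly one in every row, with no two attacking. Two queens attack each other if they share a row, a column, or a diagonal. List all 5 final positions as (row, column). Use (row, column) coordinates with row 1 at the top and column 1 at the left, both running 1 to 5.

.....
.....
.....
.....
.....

(1,2) (2,5) (3,3) (4,1) (5,4)

Row 1: Safe: 1, 2, 3, 4, 5. Place at column 2.
Row 2: attacked by (1,2)→{1,2,3}. Safe: 4, 5. Place at column 5.
Row 3: attacked by (1,2)→{2,4}; (2,5)→{4,5}. Safe: 1, 3. Place at column 3.
Row 4: attacked by (1,2)→{2,5}; (2,5)→{3,5}; (3,3)→{2,3,4}. Safe: 1. Place at column 1.
Row 5: attacked by (1,2)→{2}; (2,5)→{2,5}; (3,3)→{1,3,5}; (4,1)→{1,2}. Safe: 4. Place at column 4.
Columns [2, 5, 3, 1, 4], r−c [-1, -3, 0, 3, 1], r+c [3, 7, 6, 5, 9] are all distinct, so no two queens attack.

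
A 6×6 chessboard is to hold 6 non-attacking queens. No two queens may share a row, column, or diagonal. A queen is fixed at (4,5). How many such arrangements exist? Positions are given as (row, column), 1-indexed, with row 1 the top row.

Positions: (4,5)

Branch on row 1: col 1 → 0; col 3 → 1; col 4 → 0; col 6 → 0.
Sum: 0 + 1 + 0 + 0 = 1.

1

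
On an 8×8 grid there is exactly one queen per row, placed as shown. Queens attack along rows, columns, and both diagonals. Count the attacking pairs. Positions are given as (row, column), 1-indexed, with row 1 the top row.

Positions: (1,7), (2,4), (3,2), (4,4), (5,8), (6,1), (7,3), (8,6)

Same column: (2,4)–(4,4) (column 4).
Same diagonal: (1,7)–(4,4) (|1−4| = |7−4| = 3).
Total attacking pairs: 2.

2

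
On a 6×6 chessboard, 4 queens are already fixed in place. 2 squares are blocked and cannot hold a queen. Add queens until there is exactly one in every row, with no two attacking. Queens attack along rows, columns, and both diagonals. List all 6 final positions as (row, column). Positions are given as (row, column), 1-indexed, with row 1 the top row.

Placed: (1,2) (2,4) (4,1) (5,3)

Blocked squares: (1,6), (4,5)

Row 3: attacked by (1,2)→{2,4}; (2,4)→{3,4,5}; (4,1)→{1,2}; (5,3)→{1,3,5}. Safe: 6. Place at column 6.
Row 6: attacked by (1,2)→{2}; (2,4)→{4}; (3,6)→{3,6}; (4,1)→{1,3}; (5,3)→{2,3,4}. Safe: 5. Place at column 5.
Columns [2, 4, 6, 1, 3, 5], r−c [-1, -2, -3, 3, 2, 1], r+c [3, 6, 9, 5, 8, 11] are all distinct, so no two queens attack.

(1,2) (2,4) (3,6) (4,1) (5,3) (6,5)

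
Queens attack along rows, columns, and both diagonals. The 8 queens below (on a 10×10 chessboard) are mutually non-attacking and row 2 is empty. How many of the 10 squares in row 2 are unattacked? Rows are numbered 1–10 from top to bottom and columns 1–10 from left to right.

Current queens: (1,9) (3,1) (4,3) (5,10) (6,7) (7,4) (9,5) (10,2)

(1,9) attacks row 2 at column 9 and diagonals 8, 10.
(3,1) attacks row 2 at column 1 and diagonals 2.
(4,3) attacks row 2 at column 3 and diagonals 1, 5.
(5,10) attacks row 2 at column 10 and diagonals 7.
(6,7) attacks row 2 at column 7 and diagonals 3.
(7,4) attacks row 2 at column 4 and diagonals 9.
(9,5) attacks row 2 at column 5.
(10,2) attacks row 2 at column 2 and diagonals 10.
Attacked columns: {1, 2, 3, 4, 5, 7, 8, 9, 10}. Safe: {6}.

1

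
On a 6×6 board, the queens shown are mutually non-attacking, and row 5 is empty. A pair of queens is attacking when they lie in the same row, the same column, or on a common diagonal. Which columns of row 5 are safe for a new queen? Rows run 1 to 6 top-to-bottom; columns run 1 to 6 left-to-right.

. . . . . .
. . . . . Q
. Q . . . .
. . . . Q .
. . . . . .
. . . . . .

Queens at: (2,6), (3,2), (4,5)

columns 1

(2,6) attacks row 5 at column 6 and diagonals 3.
(3,2) attacks row 5 at column 2 and diagonals 4.
(4,5) attacks row 5 at column 5 and diagonals 4, 6.
Attacked columns: {2, 3, 4, 5, 6}. Safe: {1}.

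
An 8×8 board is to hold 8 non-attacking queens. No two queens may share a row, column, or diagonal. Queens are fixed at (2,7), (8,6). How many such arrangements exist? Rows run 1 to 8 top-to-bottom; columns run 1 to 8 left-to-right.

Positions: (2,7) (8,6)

Branch on row 1: col 1 → 0; col 2 → 0; col 3 → 1; col 4 → 1; col 5 → 1.
Sum: 0 + 0 + 1 + 1 + 1 = 3.

3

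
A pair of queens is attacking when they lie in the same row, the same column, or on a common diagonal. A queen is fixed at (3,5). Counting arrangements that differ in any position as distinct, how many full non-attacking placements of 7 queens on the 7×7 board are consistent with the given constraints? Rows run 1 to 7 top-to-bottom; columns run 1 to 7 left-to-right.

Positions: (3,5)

6

Branch on row 1: col 1 → 1; col 2 → 1; col 4 → 2; col 6 → 2.
Sum: 1 + 1 + 2 + 2 = 6.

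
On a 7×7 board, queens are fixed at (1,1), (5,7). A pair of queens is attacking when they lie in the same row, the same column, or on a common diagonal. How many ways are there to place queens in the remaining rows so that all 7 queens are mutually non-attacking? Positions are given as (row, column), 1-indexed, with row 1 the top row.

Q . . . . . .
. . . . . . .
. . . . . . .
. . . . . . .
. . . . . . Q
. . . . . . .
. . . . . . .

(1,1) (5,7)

1

Branch on row 2: col 3 → 0; col 5 → 0; col 6 → 1.
Sum: 0 + 0 + 1 = 1.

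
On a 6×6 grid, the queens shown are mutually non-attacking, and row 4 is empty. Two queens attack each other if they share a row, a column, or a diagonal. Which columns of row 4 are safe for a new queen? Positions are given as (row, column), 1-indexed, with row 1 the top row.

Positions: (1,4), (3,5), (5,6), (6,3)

(1,4) attacks row 4 at column 4 and diagonals 1.
(3,5) attacks row 4 at column 5 and diagonals 4, 6.
(5,6) attacks row 4 at column 6 and diagonals 5.
(6,3) attacks row 4 at column 3 and diagonals 1, 5.
Attacked columns: {1, 3, 4, 5, 6}. Safe: {2}.

columns 2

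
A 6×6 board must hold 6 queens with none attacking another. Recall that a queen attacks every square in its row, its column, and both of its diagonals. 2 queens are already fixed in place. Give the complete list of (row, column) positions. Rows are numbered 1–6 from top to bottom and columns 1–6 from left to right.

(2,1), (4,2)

Row 1: attacked by (2,1)→{1,2}; (4,2)→{2,5}. Safe: 3, 4, 6. Place at column 4.
Row 3: attacked by (1,4)→{2,4,6}; (2,1)→{1,2}; (4,2)→{1,2,3}. Safe: 5. Place at column 5.
Row 5: attacked by (1,4)→{4}; (2,1)→{1,4}; (3,5)→{3,5}; (4,2)→{1,2,3}. Safe: 6. Place at column 6.
Row 6: attacked by (1,4)→{4}; (2,1)→{1,5}; (3,5)→{2,5}; (4,2)→{2,4}; (5,6)→{5,6}. Safe: 3. Place at column 3.
Columns [4, 1, 5, 2, 6, 3], r−c [-3, 1, -2, 2, -1, 3], r+c [5, 3, 8, 6, 11, 9] are all distinct, so no two queens attack.

(1,4) (2,1) (3,5) (4,2) (5,6) (6,3)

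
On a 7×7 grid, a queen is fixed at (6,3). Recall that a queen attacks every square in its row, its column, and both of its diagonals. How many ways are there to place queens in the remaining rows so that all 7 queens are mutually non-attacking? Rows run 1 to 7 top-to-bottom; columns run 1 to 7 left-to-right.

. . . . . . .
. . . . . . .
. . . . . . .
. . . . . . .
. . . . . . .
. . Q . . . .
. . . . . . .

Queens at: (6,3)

6

Branch on row 1: col 1 → 0; col 2 → 3; col 4 → 1; col 5 → 0; col 6 → 1; col 7 → 1.
Sum: 0 + 3 + 1 + 0 + 1 + 1 = 6.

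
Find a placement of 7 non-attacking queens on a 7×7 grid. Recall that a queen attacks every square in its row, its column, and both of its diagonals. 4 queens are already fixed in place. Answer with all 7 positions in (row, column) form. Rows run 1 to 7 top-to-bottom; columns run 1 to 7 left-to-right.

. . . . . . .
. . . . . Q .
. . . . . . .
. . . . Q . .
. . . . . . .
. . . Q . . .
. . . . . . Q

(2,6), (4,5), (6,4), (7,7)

(1,3) (2,6) (3,2) (4,5) (5,1) (6,4) (7,7)

Row 1: attacked by (2,6)→{5,6,7}; (4,5)→{2,5}; (6,4)→{4}; (7,7)→{1,7}. Safe: 3. Place at column 3.
Row 3: attacked by (1,3)→{1,3,5}; (2,6)→{5,6,7}; (4,5)→{4,5,6}; (6,4)→{1,4,7}; (7,7)→{3,7}. Safe: 2. Place at column 2.
Row 5: attacked by (1,3)→{3,7}; (2,6)→{3,6}; (3,2)→{2,4}; (4,5)→{4,5,6}; (6,4)→{3,4,5}; (7,7)→{5,7}. Safe: 1. Place at column 1.
Columns [3, 6, 2, 5, 1, 4, 7], r−c [-2, -4, 1, -1, 4, 2, 0], r+c [4, 8, 5, 9, 6, 10, 14] are all distinct, so no two queens attack.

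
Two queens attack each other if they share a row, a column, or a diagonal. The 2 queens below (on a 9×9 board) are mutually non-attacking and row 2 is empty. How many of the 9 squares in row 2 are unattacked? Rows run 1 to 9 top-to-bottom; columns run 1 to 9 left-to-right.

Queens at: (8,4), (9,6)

(8,4) attacks row 2 at column 4.
(9,6) attacks row 2 at column 6.
Attacked columns: {4, 6}. Safe: {1, 2, 3, 5, 7, 8, 9}.

7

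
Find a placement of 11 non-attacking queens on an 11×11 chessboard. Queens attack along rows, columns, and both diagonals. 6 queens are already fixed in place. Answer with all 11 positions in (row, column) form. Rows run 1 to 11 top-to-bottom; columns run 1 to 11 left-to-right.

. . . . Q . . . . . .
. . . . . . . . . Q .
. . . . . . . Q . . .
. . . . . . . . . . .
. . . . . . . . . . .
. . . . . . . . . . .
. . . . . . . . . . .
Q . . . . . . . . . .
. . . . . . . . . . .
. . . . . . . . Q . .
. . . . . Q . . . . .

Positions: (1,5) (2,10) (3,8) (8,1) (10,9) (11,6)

Row 4: attacked by (1,5)→{2,5,8}; (2,10)→{8,10}; (3,8)→{7,8,9}; (8,1)→{1,5}; (10,9)→{3,9}; (11,6)→{6}. Safe: 4, 11. Place at column 4.
Row 5: attacked by (1,5)→{1,5,9}; (2,10)→{7,10}; (3,8)→{6,8,10}; (4,4)→{3,4,5}; (8,1)→{1,4}; (10,9)→{4,9}; (11,6)→{6}. Safe: 2, 11. Place at column 2.
Row 6: attacked by (1,5)→{5,10}; (2,10)→{6,10}; (3,8)→{5,8,11}; (4,4)→{2,4,6}; (5,2)→{1,2,3}; (8,1)→{1,3}; (10,9)→{5,9}; (11,6)→{1,6,11}. Safe: 7. Place at column 7.
Row 7: attacked by (1,5)→{5,11}; (2,10)→{5,10}; (3,8)→{4,8}; (4,4)→{1,4,7}; (5,2)→{2,4}; (6,7)→{6,7,8}; (8,1)→{1,2}; (10,9)→{6,9}; (11,6)→{2,6,10}. Safe: 3. Place at column 3.
Row 9: attacked by (1,5)→{5}; (2,10)→{3,10}; (3,8)→{2,8}; (4,4)→{4,9}; (5,2)→{2,6}; (6,7)→{4,7,10}; (7,3)→{1,3,5}; (8,1)→{1,2}; (10,9)→{8,9,10}; (11,6)→{4,6,8}. Safe: 11. Place at column 11.
Columns [5, 10, 8, 4, 2, 7, 3, 1, 11, 9, 6], r−c [-4, -8, -5, 0, 3, -1, 4, 7, -2, 1, 5], r+c [6, 12, 11, 8, 7, 13, 10, 9, 20, 19, 17] are all distinct, so no two queens attack.

(1,5) (2,10) (3,8) (4,4) (5,2) (6,7) (7,3) (8,1) (9,11) (10,9) (11,6)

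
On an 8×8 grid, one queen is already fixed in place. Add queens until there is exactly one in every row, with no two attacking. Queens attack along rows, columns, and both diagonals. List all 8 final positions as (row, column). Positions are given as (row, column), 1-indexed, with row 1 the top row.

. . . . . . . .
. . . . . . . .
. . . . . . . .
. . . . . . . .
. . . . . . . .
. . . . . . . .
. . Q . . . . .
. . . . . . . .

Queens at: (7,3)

Row 1: attacked by (7,3)→{3}. Safe: 1, 2, 4, 5, 6, 7, 8. Place at column 4.
Row 2: attacked by (1,4)→{3,4,5}; (7,3)→{3,8}. Safe: 1, 2, 6, 7. Place at column 6.
Row 3: attacked by (1,4)→{2,4,6}; (2,6)→{5,6,7}; (7,3)→{3,7}. Safe: 1, 8. Place at column 1.
Row 4: attacked by (1,4)→{1,4,7}; (2,6)→{4,6,8}; (3,1)→{1,2}; (7,3)→{3,6}. Safe: 5. Place at column 5.
Row 5: attacked by (1,4)→{4,8}; (2,6)→{3,6}; (3,1)→{1,3}; (4,5)→{4,5,6}; (7,3)→{1,3,5}. Safe: 2, 7. Place at column 2.
Row 6: attacked by (1,4)→{4}; (2,6)→{2,6}; (3,1)→{1,4}; (4,5)→{3,5,7}; (5,2)→{1,2,3}; (7,3)→{2,3,4}. Safe: 8. Place at column 8.
Row 8: attacked by (1,4)→{4}; (2,6)→{6}; (3,1)→{1,6}; (4,5)→{1,5}; (5,2)→{2,5}; (6,8)→{6,8}; (7,3)→{2,3,4}. Safe: 7. Place at column 7.
Columns [4, 6, 1, 5, 2, 8, 3, 7], r−c [-3, -4, 2, -1, 3, -2, 4, 1], r+c [5, 8, 4, 9, 7, 14, 10, 15] are all distinct, so no two queens attack.

(1,4) (2,6) (3,1) (4,5) (5,2) (6,8) (7,3) (8,7)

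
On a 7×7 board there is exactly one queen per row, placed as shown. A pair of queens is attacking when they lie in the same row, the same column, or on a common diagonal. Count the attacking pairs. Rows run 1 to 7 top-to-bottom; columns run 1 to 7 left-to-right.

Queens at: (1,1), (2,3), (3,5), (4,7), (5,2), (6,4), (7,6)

0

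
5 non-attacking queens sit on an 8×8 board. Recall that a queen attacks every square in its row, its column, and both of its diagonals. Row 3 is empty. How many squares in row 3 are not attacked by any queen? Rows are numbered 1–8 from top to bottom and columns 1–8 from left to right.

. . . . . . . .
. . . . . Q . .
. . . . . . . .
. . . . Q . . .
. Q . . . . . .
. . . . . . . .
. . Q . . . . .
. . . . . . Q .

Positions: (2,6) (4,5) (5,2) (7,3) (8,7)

(2,6) attacks row 3 at column 6 and diagonals 5, 7.
(4,5) attacks row 3 at column 5 and diagonals 4, 6.
(5,2) attacks row 3 at column 2 and diagonals 4.
(7,3) attacks row 3 at column 3 and diagonals 7.
(8,7) attacks row 3 at column 7 and diagonals 2.
Attacked columns: {2, 3, 4, 5, 6, 7}. Safe: {1, 8}.

2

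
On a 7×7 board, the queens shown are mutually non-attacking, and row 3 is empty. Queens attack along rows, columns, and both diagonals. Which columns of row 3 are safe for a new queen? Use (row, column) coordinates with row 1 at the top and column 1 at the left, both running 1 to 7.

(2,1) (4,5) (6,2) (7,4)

(2,1) attacks row 3 at column 1 and diagonals 2.
(4,5) attacks row 3 at column 5 and diagonals 4, 6.
(6,2) attacks row 3 at column 2 and diagonals 5.
(7,4) attacks row 3 at column 4.
Attacked columns: {1, 2, 4, 5, 6}. Safe: {3, 7}.

columns 3, 7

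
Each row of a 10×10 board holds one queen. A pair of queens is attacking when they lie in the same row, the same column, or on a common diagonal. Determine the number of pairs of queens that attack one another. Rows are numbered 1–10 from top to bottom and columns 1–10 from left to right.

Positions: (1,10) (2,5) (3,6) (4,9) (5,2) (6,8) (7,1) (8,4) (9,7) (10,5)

3

Same column: (2,5)–(10,5) (column 5).
Same diagonal: (2,5)–(3,6) (|2−3| = |5−6| = 1); (2,5)–(5,2) (|2−5| = |5−2| = 3).
Total attacking pairs: 3.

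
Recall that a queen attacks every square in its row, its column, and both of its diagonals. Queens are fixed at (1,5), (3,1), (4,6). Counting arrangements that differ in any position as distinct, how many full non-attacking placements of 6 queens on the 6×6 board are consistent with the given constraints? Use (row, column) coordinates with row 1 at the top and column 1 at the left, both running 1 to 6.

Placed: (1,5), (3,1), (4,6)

Branch on row 2: col 3 → 1.
Sum: 1 = 1.

1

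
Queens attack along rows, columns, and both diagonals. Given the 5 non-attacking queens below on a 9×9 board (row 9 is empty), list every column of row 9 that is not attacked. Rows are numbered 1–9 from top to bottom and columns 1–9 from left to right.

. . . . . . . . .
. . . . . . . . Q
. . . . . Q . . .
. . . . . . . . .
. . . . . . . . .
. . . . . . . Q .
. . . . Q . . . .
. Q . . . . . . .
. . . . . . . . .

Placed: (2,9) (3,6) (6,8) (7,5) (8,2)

(2,9) attacks row 9 at column 9 and diagonals 2.
(3,6) attacks row 9 at column 6.
(6,8) attacks row 9 at column 8 and diagonals 5.
(7,5) attacks row 9 at column 5 and diagonals 3, 7.
(8,2) attacks row 9 at column 2 and diagonals 1, 3.
Attacked columns: {1, 2, 3, 5, 6, 7, 8, 9}. Safe: {4}.

columns 4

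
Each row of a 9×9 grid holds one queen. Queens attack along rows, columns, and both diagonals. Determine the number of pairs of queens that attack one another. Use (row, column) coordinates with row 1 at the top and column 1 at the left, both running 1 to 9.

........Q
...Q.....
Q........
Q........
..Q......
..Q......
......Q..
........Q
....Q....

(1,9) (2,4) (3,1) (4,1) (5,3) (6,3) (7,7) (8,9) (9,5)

Same column: (1,9)–(8,9) (column 9); (3,1)–(4,1) (column 1); (5,3)–(6,3) (column 3).
Same diagonal: (3,1)–(5,3) (|3−5| = |1−3| = 2); (4,1)–(6,3) (|4−6| = |1−3| = 2); (7,7)–(9,5) (|7−9| = |7−5| = 2).
Total attacking pairs: 6.

6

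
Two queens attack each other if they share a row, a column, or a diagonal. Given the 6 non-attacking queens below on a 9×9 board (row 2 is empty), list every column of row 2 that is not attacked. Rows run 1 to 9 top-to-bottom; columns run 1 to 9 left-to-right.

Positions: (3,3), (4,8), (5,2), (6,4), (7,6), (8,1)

columns 9

(3,3) attacks row 2 at column 3 and diagonals 2, 4.
(4,8) attacks row 2 at column 8 and diagonals 6.
(5,2) attacks row 2 at column 2 and diagonals 5.
(6,4) attacks row 2 at column 4 and diagonals 8.
(7,6) attacks row 2 at column 6 and diagonals 1.
(8,1) attacks row 2 at column 1 and diagonals 7.
Attacked columns: {1, 2, 3, 4, 5, 6, 7, 8}. Safe: {9}.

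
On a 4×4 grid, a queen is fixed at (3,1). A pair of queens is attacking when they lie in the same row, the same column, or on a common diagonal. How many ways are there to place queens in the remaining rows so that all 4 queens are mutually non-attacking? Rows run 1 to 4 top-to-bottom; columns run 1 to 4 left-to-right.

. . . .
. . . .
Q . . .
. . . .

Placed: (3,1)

1

Branch on row 1: col 2 → 1; col 4 → 0.
Sum: 1 + 0 = 1.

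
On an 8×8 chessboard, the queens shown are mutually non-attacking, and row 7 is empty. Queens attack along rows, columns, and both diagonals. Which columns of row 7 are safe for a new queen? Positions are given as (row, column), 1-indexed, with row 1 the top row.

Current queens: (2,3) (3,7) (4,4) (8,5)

columns 2

(2,3) attacks row 7 at column 3 and diagonals 8.
(3,7) attacks row 7 at column 7 and diagonals 3.
(4,4) attacks row 7 at column 4 and diagonals 1, 7.
(8,5) attacks row 7 at column 5 and diagonals 4, 6.
Attacked columns: {1, 3, 4, 5, 6, 7, 8}. Safe: {2}.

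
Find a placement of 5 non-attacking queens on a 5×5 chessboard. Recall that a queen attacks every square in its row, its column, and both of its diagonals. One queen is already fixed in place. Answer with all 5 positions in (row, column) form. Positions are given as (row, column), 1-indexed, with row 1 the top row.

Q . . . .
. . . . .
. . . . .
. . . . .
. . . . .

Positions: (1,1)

(1,1) (2,3) (3,5) (4,2) (5,4)

Row 2: attacked by (1,1)→{1,2}. Safe: 3, 4, 5. Place at column 3.
Row 3: attacked by (1,1)→{1,3}; (2,3)→{2,3,4}. Safe: 5. Place at column 5.
Row 4: attacked by (1,1)→{1,4}; (2,3)→{1,3,5}; (3,5)→{4,5}. Safe: 2. Place at column 2.
Row 5: attacked by (1,1)→{1,5}; (2,3)→{3}; (3,5)→{3,5}; (4,2)→{1,2,3}. Safe: 4. Place at column 4.
Columns [1, 3, 5, 2, 4], r−c [0, -1, -2, 2, 1], r+c [2, 5, 8, 6, 9] are all distinct, so no two queens attack.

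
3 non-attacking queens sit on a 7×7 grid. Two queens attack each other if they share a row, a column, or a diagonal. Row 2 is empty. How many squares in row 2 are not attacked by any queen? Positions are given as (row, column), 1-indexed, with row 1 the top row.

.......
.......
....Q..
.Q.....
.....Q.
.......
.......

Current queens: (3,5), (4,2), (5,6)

2

(3,5) attacks row 2 at column 5 and diagonals 4, 6.
(4,2) attacks row 2 at column 2 and diagonals 4.
(5,6) attacks row 2 at column 6 and diagonals 3.
Attacked columns: {2, 3, 4, 5, 6}. Safe: {1, 7}.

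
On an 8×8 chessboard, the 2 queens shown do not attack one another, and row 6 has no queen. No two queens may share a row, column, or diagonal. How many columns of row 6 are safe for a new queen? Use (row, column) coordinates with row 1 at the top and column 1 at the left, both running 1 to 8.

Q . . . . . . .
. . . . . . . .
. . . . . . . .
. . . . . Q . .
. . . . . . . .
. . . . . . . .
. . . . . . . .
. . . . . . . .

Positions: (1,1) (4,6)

(1,1) attacks row 6 at column 1 and diagonals 6.
(4,6) attacks row 6 at column 6 and diagonals 4, 8.
Attacked columns: {1, 4, 6, 8}. Safe: {2, 3, 5, 7}.

4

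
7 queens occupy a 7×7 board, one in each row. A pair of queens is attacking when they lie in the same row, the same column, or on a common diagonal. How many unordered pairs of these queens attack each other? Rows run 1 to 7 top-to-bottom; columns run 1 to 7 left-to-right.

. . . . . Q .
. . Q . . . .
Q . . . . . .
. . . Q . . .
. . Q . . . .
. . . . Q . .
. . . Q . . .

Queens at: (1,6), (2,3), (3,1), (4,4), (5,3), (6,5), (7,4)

Same column: (2,3)–(5,3) (column 3); (4,4)–(7,4) (column 4).
Same diagonal: (3,1)–(5,3) (|3−5| = |1−3| = 2); (4,4)–(5,3) (|4−5| = |4−3| = 1); (6,5)–(7,4) (|6−7| = |5−4| = 1).
Total attacking pairs: 5.

5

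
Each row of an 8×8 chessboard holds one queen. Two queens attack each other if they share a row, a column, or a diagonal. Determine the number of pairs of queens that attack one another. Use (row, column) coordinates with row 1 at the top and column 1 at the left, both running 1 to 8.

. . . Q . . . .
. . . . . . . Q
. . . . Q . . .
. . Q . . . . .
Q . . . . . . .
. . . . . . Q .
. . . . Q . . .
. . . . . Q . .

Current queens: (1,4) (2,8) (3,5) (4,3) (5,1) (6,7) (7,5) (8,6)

Same column: (3,5)–(7,5) (column 5).
Same diagonal: (7,5)–(8,6) (|7−8| = |5−6| = 1).
Total attacking pairs: 2.

2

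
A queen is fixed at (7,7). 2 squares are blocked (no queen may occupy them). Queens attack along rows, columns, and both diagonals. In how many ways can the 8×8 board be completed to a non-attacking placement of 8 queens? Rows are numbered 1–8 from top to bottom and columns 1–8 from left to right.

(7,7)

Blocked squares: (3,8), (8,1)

12

Branch on row 1: col 2 → 2; col 3 → 2; col 4 → 2; col 5 → 1; col 6 → 3; col 8 → 2.
Sum: 2 + 2 + 2 + 1 + 3 + 2 = 12.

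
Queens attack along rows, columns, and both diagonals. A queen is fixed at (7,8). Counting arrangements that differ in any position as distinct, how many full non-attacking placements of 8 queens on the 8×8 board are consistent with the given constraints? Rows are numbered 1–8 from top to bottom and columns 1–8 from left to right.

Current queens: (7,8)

Branch on row 1: col 1 → 0; col 3 → 3; col 4 → 1; col 5 → 2; col 6 → 1; col 7 → 1.
Sum: 0 + 3 + 1 + 2 + 1 + 1 = 8.

8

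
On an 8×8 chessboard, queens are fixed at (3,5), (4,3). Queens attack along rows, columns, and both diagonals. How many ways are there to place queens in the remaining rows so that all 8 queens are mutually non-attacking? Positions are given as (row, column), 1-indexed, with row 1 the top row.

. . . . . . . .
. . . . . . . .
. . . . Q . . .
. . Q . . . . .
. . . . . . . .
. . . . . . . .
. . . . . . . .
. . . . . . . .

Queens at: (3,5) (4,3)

3

Branch on row 1: col 1 → 0; col 2 → 0; col 4 → 2; col 8 → 1.
Sum: 0 + 0 + 2 + 1 = 3.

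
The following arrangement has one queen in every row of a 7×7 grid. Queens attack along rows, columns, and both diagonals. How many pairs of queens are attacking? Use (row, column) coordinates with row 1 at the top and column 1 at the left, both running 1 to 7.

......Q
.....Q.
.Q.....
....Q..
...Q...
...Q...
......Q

5

Same column: (1,7)–(7,7) (column 7); (5,4)–(6,4) (column 4).
Same diagonal: (1,7)–(2,6) (|1−2| = |7−6| = 1); (3,2)–(5,4) (|3−5| = |2−4| = 2); (4,5)–(5,4) (|4−5| = |5−4| = 1).
Total attacking pairs: 5.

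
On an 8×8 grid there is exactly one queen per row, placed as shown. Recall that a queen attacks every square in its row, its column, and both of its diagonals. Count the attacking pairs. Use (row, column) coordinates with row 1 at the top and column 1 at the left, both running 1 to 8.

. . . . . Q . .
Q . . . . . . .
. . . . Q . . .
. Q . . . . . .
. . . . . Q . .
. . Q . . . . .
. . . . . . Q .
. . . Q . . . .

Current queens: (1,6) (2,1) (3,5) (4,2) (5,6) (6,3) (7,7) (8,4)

Same column: (1,6)–(5,6) (column 6).
Total attacking pairs: 1.

1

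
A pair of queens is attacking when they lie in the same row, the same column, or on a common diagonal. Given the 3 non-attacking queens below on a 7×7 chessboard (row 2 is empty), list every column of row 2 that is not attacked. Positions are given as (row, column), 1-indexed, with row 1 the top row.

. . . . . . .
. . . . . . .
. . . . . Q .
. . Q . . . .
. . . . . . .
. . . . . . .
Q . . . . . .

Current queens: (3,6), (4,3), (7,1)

columns 2, 4

(3,6) attacks row 2 at column 6 and diagonals 5, 7.
(4,3) attacks row 2 at column 3 and diagonals 1, 5.
(7,1) attacks row 2 at column 1 and diagonals 6.
Attacked columns: {1, 3, 5, 6, 7}. Safe: {2, 4}.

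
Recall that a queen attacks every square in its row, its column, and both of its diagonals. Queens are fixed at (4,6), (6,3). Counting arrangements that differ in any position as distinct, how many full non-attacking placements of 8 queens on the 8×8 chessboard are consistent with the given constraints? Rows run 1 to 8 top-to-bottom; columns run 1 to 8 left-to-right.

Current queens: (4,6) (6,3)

2

Branch on row 1: col 1 → 0; col 2 → 0; col 4 → 1; col 5 → 1; col 7 → 0.
Sum: 0 + 0 + 1 + 1 + 0 = 2.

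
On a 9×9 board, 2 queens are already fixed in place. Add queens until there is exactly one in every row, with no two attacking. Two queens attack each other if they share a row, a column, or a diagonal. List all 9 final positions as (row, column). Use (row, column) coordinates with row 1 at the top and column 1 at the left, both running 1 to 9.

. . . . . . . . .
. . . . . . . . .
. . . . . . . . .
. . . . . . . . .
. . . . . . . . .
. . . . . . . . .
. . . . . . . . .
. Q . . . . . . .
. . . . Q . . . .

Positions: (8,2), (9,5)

(1,8) (2,3) (3,1) (4,4) (5,7) (6,9) (7,6) (8,2) (9,5)

Row 1: attacked by (8,2)→{2,9}; (9,5)→{5}. Safe: 1, 3, 4, 6, 7, 8. Place at column 8.
Row 2: attacked by (1,8)→{7,8,9}; (8,2)→{2,8}; (9,5)→{5}. Safe: 1, 3, 4, 6. Place at column 3.
Row 3: attacked by (1,8)→{6,8}; (2,3)→{2,3,4}; (8,2)→{2,7}; (9,5)→{5}. Safe: 1, 9. Place at column 1.
Row 4: attacked by (1,8)→{5,8}; (2,3)→{1,3,5}; (3,1)→{1,2}; (8,2)→{2,6}; (9,5)→{5}. Safe: 4, 7, 9. Place at column 4.
Row 5: attacked by (1,8)→{4,8}; (2,3)→{3,6}; (3,1)→{1,3}; (4,4)→{3,4,5}; (8,2)→{2,5}; (9,5)→{1,5,9}. Safe: 7. Place at column 7.
Row 6: attacked by (1,8)→{3,8}; (2,3)→{3,7}; (3,1)→{1,4}; (4,4)→{2,4,6}; (5,7)→{6,7,8}; (8,2)→{2,4}; (9,5)→{2,5,8}. Safe: 9. Place at column 9.
Row 7: attacked by (1,8)→{2,8}; (2,3)→{3,8}; (3,1)→{1,5}; (4,4)→{1,4,7}; (5,7)→{5,7,9}; (6,9)→{8,9}; (8,2)→{1,2,3}; (9,5)→{3,5,7}. Safe: 6. Place at column 6.
Columns [8, 3, 1, 4, 7, 9, 6, 2, 5], r−c [-7, -1, 2, 0, -2, -3, 1, 6, 4], r+c [9, 5, 4, 8, 12, 15, 13, 10, 14] are all distinct, so no two queens attack.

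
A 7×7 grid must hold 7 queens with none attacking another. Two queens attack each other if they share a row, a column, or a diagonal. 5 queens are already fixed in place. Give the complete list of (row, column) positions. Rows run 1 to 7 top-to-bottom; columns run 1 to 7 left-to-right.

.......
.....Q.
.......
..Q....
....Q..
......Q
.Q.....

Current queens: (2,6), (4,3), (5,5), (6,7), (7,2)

Row 1: attacked by (2,6)→{5,6,7}; (4,3)→{3,6}; (5,5)→{1,5}; (6,7)→{2,7}; (7,2)→{2}. Safe: 4. Place at column 4.
Row 3: attacked by (1,4)→{2,4,6}; (2,6)→{5,6,7}; (4,3)→{2,3,4}; (5,5)→{3,5,7}; (6,7)→{4,7}; (7,2)→{2,6}. Safe: 1. Place at column 1.
Columns [4, 6, 1, 3, 5, 7, 2], r−c [-3, -4, 2, 1, 0, -1, 5], r+c [5, 8, 4, 7, 10, 13, 9] are all distinct, so no two queens attack.

(1,4) (2,6) (3,1) (4,3) (5,5) (6,7) (7,2)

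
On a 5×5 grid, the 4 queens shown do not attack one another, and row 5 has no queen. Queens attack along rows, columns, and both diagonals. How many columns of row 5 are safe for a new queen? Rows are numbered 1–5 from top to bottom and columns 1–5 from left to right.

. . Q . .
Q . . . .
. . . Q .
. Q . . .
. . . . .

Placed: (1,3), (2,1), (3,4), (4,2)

(1,3) attacks row 5 at column 3.
(2,1) attacks row 5 at column 1 and diagonals 4.
(3,4) attacks row 5 at column 4 and diagonals 2.
(4,2) attacks row 5 at column 2 and diagonals 1, 3.
Attacked columns: {1, 2, 3, 4}. Safe: {5}.

1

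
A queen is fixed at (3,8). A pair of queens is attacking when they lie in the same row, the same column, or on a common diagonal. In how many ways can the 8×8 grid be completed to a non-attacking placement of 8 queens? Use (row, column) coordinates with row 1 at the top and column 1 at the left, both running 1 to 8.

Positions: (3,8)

Branch on row 1: col 1 → 2; col 2 → 1; col 3 → 4; col 4 → 4; col 5 → 4; col 7 → 1.
Sum: 2 + 1 + 4 + 4 + 4 + 1 = 16.

16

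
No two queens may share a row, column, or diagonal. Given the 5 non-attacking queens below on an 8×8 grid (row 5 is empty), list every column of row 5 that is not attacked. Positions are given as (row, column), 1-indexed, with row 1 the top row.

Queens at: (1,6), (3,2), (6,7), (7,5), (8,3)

(1,6) attacks row 5 at column 6 and diagonals 2.
(3,2) attacks row 5 at column 2 and diagonals 4.
(6,7) attacks row 5 at column 7 and diagonals 6, 8.
(7,5) attacks row 5 at column 5 and diagonals 3, 7.
(8,3) attacks row 5 at column 3 and diagonals 6.
Attacked columns: {2, 3, 4, 5, 6, 7, 8}. Safe: {1}.

columns 1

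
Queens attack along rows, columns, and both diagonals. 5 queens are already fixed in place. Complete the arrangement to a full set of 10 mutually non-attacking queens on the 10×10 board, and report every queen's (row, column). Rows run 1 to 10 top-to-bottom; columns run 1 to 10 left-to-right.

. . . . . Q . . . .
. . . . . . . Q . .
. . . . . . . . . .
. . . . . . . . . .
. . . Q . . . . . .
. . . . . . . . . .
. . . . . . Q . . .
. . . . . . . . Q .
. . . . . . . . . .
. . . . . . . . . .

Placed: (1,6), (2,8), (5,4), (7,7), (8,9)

Row 3: attacked by (1,6)→{4,6,8}; (2,8)→{7,8,9}; (5,4)→{2,4,6}; (7,7)→{3,7}; (8,9)→{4,9}. Safe: 1, 5, 10. Place at column 10.
Row 4: attacked by (1,6)→{3,6,9}; (2,8)→{6,8,10}; (3,10)→{9,10}; (5,4)→{3,4,5}; (7,7)→{4,7,10}; (8,9)→{5,9}. Safe: 1, 2. Place at column 1.
Row 6: attacked by (1,6)→{1,6}; (2,8)→{4,8}; (3,10)→{7,10}; (4,1)→{1,3}; (5,4)→{3,4,5}; (7,7)→{6,7,8}; (8,9)→{7,9}. Safe: 2. Place at column 2.
Row 9: attacked by (1,6)→{6}; (2,8)→{1,8}; (3,10)→{4,10}; (4,1)→{1,6}; (5,4)→{4,8}; (6,2)→{2,5}; (7,7)→{5,7,9}; (8,9)→{8,9,10}. Safe: 3. Place at column 3.
Row 10: attacked by (1,6)→{6}; (2,8)→{8}; (3,10)→{3,10}; (4,1)→{1,7}; (5,4)→{4,9}; (6,2)→{2,6}; (7,7)→{4,7,10}; (8,9)→{7,9}; (9,3)→{2,3,4}. Safe: 5. Place at column 5.
Columns [6, 8, 10, 1, 4, 2, 7, 9, 3, 5], r−c [-5, -6, -7, 3, 1, 4, 0, -1, 6, 5], r+c [7, 10, 13, 5, 9, 8, 14, 17, 12, 15] are all distinct, so no two queens attack.

(1,6) (2,8) (3,10) (4,1) (5,4) (6,2) (7,7) (8,9) (9,3) (10,5)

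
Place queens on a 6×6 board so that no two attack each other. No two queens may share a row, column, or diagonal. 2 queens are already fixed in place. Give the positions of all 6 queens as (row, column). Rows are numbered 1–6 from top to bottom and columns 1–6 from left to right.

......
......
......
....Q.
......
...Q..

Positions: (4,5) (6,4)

(1,3) (2,6) (3,2) (4,5) (5,1) (6,4)

Row 1: attacked by (4,5)→{2,5}; (6,4)→{4}. Safe: 1, 3, 6. Place at column 3.
Row 2: attacked by (1,3)→{2,3,4}; (4,5)→{3,5}; (6,4)→{4}. Safe: 1, 6. Place at column 6.
Row 3: attacked by (1,3)→{1,3,5}; (2,6)→{5,6}; (4,5)→{4,5,6}; (6,4)→{1,4}. Safe: 2. Place at column 2.
Row 5: attacked by (1,3)→{3}; (2,6)→{3,6}; (3,2)→{2,4}; (4,5)→{4,5,6}; (6,4)→{3,4,5}. Safe: 1. Place at column 1.
Columns [3, 6, 2, 5, 1, 4], r−c [-2, -4, 1, -1, 4, 2], r+c [4, 8, 5, 9, 6, 10] are all distinct, so no two queens attack.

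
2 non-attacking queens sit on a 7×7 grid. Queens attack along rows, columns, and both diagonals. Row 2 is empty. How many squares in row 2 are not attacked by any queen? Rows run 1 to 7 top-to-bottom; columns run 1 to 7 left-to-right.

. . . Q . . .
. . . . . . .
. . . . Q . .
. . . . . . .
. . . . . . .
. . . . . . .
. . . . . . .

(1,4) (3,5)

3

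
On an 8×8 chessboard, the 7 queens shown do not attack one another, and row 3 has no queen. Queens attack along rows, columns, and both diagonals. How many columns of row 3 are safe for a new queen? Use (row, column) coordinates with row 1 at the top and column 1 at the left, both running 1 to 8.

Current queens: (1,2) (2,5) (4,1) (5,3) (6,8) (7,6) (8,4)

1

(1,2) attacks row 3 at column 2 and diagonals 4.
(2,5) attacks row 3 at column 5 and diagonals 4, 6.
(4,1) attacks row 3 at column 1 and diagonals 2.
(5,3) attacks row 3 at column 3 and diagonals 1, 5.
(6,8) attacks row 3 at column 8 and diagonals 5.
(7,6) attacks row 3 at column 6 and diagonals 2.
(8,4) attacks row 3 at column 4.
Attacked columns: {1, 2, 3, 4, 5, 6, 8}. Safe: {7}.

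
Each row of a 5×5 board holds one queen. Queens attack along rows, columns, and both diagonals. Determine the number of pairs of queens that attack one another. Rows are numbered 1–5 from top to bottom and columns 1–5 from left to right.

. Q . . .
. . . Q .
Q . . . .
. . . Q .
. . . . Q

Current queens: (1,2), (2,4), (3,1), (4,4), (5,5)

Same column: (2,4)–(4,4) (column 4).
Same diagonal: (4,4)–(5,5) (|4−5| = |4−5| = 1).
Total attacking pairs: 2.

2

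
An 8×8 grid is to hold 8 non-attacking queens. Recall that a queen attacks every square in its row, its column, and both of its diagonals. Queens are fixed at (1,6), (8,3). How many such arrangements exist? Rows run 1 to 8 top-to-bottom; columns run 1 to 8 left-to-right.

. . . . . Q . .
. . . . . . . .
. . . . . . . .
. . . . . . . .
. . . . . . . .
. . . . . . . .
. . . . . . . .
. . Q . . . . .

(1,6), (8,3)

5

Branch on row 2: col 1 → 0; col 2 → 1; col 4 → 3; col 8 → 1.
Sum: 0 + 1 + 3 + 1 = 5.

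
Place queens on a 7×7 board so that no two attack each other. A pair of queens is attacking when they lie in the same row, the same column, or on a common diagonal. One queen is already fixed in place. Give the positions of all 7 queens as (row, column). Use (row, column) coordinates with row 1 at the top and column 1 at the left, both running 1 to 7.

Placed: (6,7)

Row 1: attacked by (6,7)→{2,7}. Safe: 1, 3, 4, 5, 6. Place at column 1.
Row 2: attacked by (1,1)→{1,2}; (6,7)→{3,7}. Safe: 4, 5, 6. Place at column 5.
Row 3: attacked by (1,1)→{1,3}; (2,5)→{4,5,6}; (6,7)→{4,7}. Safe: 2. Place at column 2.
Row 4: attacked by (1,1)→{1,4}; (2,5)→{3,5,7}; (3,2)→{1,2,3}; (6,7)→{5,7}. Safe: 6. Place at column 6.
Row 5: attacked by (1,1)→{1,5}; (2,5)→{2,5}; (3,2)→{2,4}; (4,6)→{5,6,7}; (6,7)→{6,7}. Safe: 3. Place at column 3.
Row 7: attacked by (1,1)→{1,7}; (2,5)→{5}; (3,2)→{2,6}; (4,6)→{3,6}; (5,3)→{1,3,5}; (6,7)→{6,7}. Safe: 4. Place at column 4.
Columns [1, 5, 2, 6, 3, 7, 4], r−c [0, -3, 1, -2, 2, -1, 3], r+c [2, 7, 5, 10, 8, 13, 11] are all distinct, so no two queens attack.

(1,1) (2,5) (3,2) (4,6) (5,3) (6,7) (7,4)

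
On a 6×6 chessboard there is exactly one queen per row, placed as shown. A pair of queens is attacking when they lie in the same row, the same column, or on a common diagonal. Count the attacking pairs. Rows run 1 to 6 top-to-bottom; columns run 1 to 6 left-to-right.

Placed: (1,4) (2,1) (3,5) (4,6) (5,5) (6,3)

Same column: (3,5)–(5,5) (column 5).
Same diagonal: (3,5)–(4,6) (|3−4| = |5−6| = 1); (4,6)–(5,5) (|4−5| = |6−5| = 1).
Total attacking pairs: 3.

3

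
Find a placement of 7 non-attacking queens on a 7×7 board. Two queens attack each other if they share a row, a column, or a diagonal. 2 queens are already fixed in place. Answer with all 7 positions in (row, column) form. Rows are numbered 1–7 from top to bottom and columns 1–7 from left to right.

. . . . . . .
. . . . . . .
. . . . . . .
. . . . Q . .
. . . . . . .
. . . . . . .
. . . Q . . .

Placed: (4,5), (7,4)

Row 1: attacked by (4,5)→{2,5}; (7,4)→{4}. Safe: 1, 3, 6, 7. Place at column 6.
Row 2: attacked by (1,6)→{5,6,7}; (4,5)→{3,5,7}; (7,4)→{4}. Safe: 1, 2. Place at column 1.
Row 3: attacked by (1,6)→{4,6}; (2,1)→{1,2}; (4,5)→{4,5,6}; (7,4)→{4}. Safe: 3, 7. Place at column 3.
Row 5: attacked by (1,6)→{2,6}; (2,1)→{1,4}; (3,3)→{1,3,5}; (4,5)→{4,5,6}; (7,4)→{2,4,6}. Safe: 7. Place at column 7.
Row 6: attacked by (1,6)→{1,6}; (2,1)→{1,5}; (3,3)→{3,6}; (4,5)→{3,5,7}; (5,7)→{6,7}; (7,4)→{3,4,5}. Safe: 2. Place at column 2.
Columns [6, 1, 3, 5, 7, 2, 4], r−c [-5, 1, 0, -1, -2, 4, 3], r+c [7, 3, 6, 9, 12, 8, 11] are all distinct, so no two queens attack.

(1,6) (2,1) (3,3) (4,5) (5,7) (6,2) (7,4)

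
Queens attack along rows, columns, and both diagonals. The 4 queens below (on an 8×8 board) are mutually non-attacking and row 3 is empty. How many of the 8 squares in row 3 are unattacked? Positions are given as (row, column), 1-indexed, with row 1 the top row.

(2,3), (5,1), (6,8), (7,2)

1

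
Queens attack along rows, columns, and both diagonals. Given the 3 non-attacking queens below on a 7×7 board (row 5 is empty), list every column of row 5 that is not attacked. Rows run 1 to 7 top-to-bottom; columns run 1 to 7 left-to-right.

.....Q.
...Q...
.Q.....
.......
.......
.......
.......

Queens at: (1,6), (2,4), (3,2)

columns 3, 5

(1,6) attacks row 5 at column 6 and diagonals 2.
(2,4) attacks row 5 at column 4 and diagonals 1, 7.
(3,2) attacks row 5 at column 2 and diagonals 4.
Attacked columns: {1, 2, 4, 6, 7}. Safe: {3, 5}.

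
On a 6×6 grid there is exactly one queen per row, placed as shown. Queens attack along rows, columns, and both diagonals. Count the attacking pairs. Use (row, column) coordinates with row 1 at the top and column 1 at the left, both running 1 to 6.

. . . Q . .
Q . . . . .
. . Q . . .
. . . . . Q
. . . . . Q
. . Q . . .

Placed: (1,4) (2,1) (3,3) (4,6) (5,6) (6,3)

Same column: (3,3)–(6,3) (column 3); (4,6)–(5,6) (column 6).
Total attacking pairs: 2.

2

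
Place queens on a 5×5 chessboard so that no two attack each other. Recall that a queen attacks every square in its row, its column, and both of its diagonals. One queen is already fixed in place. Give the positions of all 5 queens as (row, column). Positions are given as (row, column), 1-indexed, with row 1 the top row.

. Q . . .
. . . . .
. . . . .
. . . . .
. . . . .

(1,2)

Row 2: attacked by (1,2)→{1,2,3}. Safe: 4, 5. Place at column 4.
Row 3: attacked by (1,2)→{2,4}; (2,4)→{3,4,5}. Safe: 1. Place at column 1.
Row 4: attacked by (1,2)→{2,5}; (2,4)→{2,4}; (3,1)→{1,2}. Safe: 3. Place at column 3.
Row 5: attacked by (1,2)→{2}; (2,4)→{1,4}; (3,1)→{1,3}; (4,3)→{2,3,4}. Safe: 5. Place at column 5.
Columns [2, 4, 1, 3, 5], r−c [-1, -2, 2, 1, 0], r+c [3, 6, 4, 7, 10] are all distinct, so no two queens attack.

(1,2) (2,4) (3,1) (4,3) (5,5)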